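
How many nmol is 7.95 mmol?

milli = 10^-3, nano = 10^-9; factor is 10^6.
7.95 × 10^6 = 7950000

7950000 nmol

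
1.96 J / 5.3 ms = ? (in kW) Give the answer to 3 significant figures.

0.370 kW

(1.96) / (5.3e-3) = 0.36981e3 W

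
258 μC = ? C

0.000258 C

micro = 10^-6, (no prefix) = 10^0; factor is 10^-6.
258 × 10^-6 = 0.000258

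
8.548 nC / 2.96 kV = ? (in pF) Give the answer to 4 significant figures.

(8.548 × 10⁻⁹) / (2.96 × 10³) = 2.88784 × 10⁻¹² F

2.888 pF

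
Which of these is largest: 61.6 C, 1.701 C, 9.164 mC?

61.6 C

61.6 C = 61.6 C
1.701 C = 1.701 C
9.164 mC = 0.009164 C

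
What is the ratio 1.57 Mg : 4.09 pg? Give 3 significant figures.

384000000000000000

(1.57 × 10^6) / (4.09 × 10^-12) = 0.3839 × 10^18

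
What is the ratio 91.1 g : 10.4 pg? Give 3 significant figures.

8760000000000

(91.1) / (10.4 × 10^-12) = 8.76 × 10^12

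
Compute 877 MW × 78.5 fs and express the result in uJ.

68.8445 uJ

877 × 10⁶ × 78.5 × 10⁻¹⁵ = 68844.5 × 10⁻⁹ J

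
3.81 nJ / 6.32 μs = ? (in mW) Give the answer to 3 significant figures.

(3.81e-9) / (6.32e-6) = 0.60285e-3 W

0.603 mW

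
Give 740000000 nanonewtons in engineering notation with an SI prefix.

740 millinewtons

= 740 × 10⁻³ newtons; 10⁻³ is milli.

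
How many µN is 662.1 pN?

0.0006621 µN

pico = 10^-12, micro = 10^-6; factor is 10^-6.
662.1 × 10^-6 = 0.0006621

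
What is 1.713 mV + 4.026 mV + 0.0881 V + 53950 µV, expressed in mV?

147.789 mV

In mV:
  1.713 mV → 1.713
  4.026 mV → 4.026
  0.0881 V = 0.0881 × 10^3 mV = 88.1
  53950 µV = 53950 × 10^-3 mV = 53.95
Sum: 1.713 + 4.026 + 88.1 + 53.95 = 147.789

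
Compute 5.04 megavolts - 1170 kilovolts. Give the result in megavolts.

3.87 megavolts

In megavolts:
  5.04 megavolts → 5.04
  1170 kilovolts = 1170e-3 megavolts = 1.17
Difference: 5.04 - 1.17 = 3.87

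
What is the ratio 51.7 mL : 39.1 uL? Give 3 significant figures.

1320

(51.7 × 10^-3) / (39.1 × 10^-6) = 1.322 × 10^3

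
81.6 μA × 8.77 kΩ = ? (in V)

0.715632 V

81.6 × 10^-6 × 8.77 × 10^3 = 715.632 × 10^-3 V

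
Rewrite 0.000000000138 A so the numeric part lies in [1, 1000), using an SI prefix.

138 pA

= 138 × 10⁻¹² A; 10⁻¹² is pico.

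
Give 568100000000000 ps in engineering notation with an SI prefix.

= 568.1 s; mantissa already in [1, 1000).

568.1 s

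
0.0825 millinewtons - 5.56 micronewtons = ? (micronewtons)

76.94 micronewtons

In micronewtons:
  0.0825 millinewtons = 0.0825 × 10^3 micronewtons = 82.5
  5.56 micronewtons → 5.56
Difference: 82.5 - 5.56 = 76.94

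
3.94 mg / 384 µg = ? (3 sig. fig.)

(3.94 × 10⁻³) / (384 × 10⁻⁶) = 0.01026 × 10³

10.3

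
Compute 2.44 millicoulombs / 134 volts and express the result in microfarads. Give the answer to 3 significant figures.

18.2 microfarads

(2.44 × 10⁻³) / (134) = 0.018209 × 10⁻³ F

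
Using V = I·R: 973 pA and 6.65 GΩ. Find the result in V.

973e-12 × 6.65e9 = 6470.45e-3 V

6.47045 V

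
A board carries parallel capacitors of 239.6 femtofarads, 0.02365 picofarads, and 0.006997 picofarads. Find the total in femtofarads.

270.247 femtofarads

In femtofarads:
  239.6 femtofarads → 239.6
  0.02365 picofarads = 0.02365e3 femtofarads = 23.65
  0.006997 picofarads = 0.006997e3 femtofarads = 6.997
Sum: 239.6 + 23.65 + 6.997 = 270.247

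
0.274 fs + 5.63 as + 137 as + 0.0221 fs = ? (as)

In as:
  0.274 fs = 0.274e3 as = 274
  5.63 as → 5.63
  137 as → 137
  0.0221 fs = 0.0221e3 as = 22.1
Sum: 274 + 5.63 + 137 + 22.1 = 438.73

438.73 as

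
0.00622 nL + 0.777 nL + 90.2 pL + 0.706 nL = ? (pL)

1579.42 pL

In pL:
  0.00622 nL = 0.00622 × 10³ pL = 6.22
  0.777 nL = 0.777 × 10³ pL = 777
  90.2 pL → 90.2
  0.706 nL = 0.706 × 10³ pL = 706
Sum: 6.22 + 777 + 90.2 + 706 = 1579.42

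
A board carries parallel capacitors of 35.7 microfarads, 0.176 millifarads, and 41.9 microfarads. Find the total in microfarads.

253.6 microfarads

In microfarads:
  35.7 microfarads → 35.7
  0.176 millifarads = 0.176e3 microfarads = 176
  41.9 microfarads → 41.9
Sum: 35.7 + 176 + 41.9 = 253.6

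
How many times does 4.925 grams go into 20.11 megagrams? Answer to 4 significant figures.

(20.11e6) / (4.925) = 4.0832e6

4083000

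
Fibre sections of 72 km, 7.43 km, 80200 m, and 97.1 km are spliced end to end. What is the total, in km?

256.73 km

In km:
  72 km → 72
  7.43 km → 7.43
  80200 m = 80200 × 10⁻³ km = 80.2
  97.1 km → 97.1
Sum: 72 + 7.43 + 80.2 + 97.1 = 256.73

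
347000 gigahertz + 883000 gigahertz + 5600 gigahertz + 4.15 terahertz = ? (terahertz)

1239.75 terahertz

In terahertz:
  347000 gigahertz = 347000e-3 terahertz = 347
  883000 gigahertz = 883000e-3 terahertz = 883
  5600 gigahertz = 5600e-3 terahertz = 5.6
  4.15 terahertz → 4.15
Sum: 347 + 883 + 5.6 + 4.15 = 1239.75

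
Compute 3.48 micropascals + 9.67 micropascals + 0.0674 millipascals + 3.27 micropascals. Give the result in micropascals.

In micropascals:
  3.48 micropascals → 3.48
  9.67 micropascals → 9.67
  0.0674 millipascals = 0.0674e3 micropascals = 67.4
  3.27 micropascals → 3.27
Sum: 3.48 + 9.67 + 67.4 + 3.27 = 83.82

83.82 micropascals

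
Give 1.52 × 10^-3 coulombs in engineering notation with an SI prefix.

1.52 millicoulombs

= 1.52 × 10^-3 coulombs; 10^-3 is milli.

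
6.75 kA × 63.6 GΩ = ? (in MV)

429300000 MV

6.75 × 10³ × 63.6 × 10⁹ = 429.3 × 10¹² V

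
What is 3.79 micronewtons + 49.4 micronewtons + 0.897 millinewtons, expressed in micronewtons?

In micronewtons:
  3.79 micronewtons → 3.79
  49.4 micronewtons → 49.4
  0.897 millinewtons = 0.897 × 10^3 micronewtons = 897
Sum: 3.79 + 49.4 + 897 = 950.19

950.19 micronewtons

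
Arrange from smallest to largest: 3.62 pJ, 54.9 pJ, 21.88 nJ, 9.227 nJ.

3.62 pJ < 54.9 pJ < 9.227 nJ < 21.88 nJ

3.62 pJ = 0.00000000000362 J
54.9 pJ = 0.0000000000549 J
21.88 nJ = 0.00000002188 J
9.227 nJ = 0.000000009227 J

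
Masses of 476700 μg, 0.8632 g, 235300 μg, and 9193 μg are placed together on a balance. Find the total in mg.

In mg:
  476700 μg = 476700 × 10⁻³ mg = 476.7
  0.8632 g = 0.8632 × 10³ mg = 863.2
  235300 μg = 235300 × 10⁻³ mg = 235.3
  9193 μg = 9193 × 10⁻³ mg = 9.193
Sum: 476.7 + 863.2 + 235.3 + 9.193 = 1584.393

1584.393 mg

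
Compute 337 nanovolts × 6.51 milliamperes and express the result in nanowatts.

2.19387 nanowatts

337e-9 × 6.51e-3 = 2193.87e-12 W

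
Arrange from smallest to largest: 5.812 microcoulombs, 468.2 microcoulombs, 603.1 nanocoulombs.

603.1 nanocoulombs < 5.812 microcoulombs < 468.2 microcoulombs

5.812 microcoulombs = 0.000005812 coulombs
468.2 microcoulombs = 0.0004682 coulombs
603.1 nanocoulombs = 0.0000006031 coulombs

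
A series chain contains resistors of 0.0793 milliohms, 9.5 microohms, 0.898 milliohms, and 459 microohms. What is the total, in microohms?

1445.8 microohms

In microohms:
  0.0793 milliohms = 0.0793 × 10^3 microohms = 79.3
  9.5 microohms → 9.5
  0.898 milliohms = 0.898 × 10^3 microohms = 898
  459 microohms → 459
Sum: 79.3 + 9.5 + 898 + 459 = 1445.8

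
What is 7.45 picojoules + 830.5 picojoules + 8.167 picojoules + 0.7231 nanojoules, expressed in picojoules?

1569.217 picojoules

In picojoules:
  7.45 picojoules → 7.45
  830.5 picojoules → 830.5
  8.167 picojoules → 8.167
  0.7231 nanojoules = 0.7231 × 10³ picojoules = 723.1
Sum: 7.45 + 830.5 + 8.167 + 723.1 = 1569.217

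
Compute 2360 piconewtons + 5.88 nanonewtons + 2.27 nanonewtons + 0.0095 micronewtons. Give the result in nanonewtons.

In nanonewtons:
  2360 piconewtons = 2360 × 10⁻³ nanonewtons = 2.36
  5.88 nanonewtons → 5.88
  2.27 nanonewtons → 2.27
  0.0095 micronewtons = 0.0095 × 10³ nanonewtons = 9.5
Sum: 2.36 + 5.88 + 2.27 + 9.5 = 20.01

20.01 nanonewtons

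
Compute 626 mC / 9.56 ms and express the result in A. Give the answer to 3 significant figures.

65.5 A

(626 × 10^-3) / (9.56 × 10^-3) = 65.481 A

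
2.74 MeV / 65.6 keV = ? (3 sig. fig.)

(2.74e6) / (65.6e3) = 0.04177e3

41.8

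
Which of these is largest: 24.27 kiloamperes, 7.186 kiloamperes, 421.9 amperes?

24.27 kiloamperes

24.27 kiloamperes = 24270 amperes
7.186 kiloamperes = 7186 amperes
421.9 amperes = 421.9 amperes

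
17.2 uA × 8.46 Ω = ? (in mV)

0.145512 mV

17.2 × 10^-6 × 8.46 = 145.512 × 10^-6 V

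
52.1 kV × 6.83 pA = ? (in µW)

52.1e3 × 6.83e-12 = 355.843e-9 W

0.355843 µW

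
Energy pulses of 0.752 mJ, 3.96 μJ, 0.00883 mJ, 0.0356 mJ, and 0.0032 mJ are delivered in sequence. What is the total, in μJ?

803.59 μJ

In μJ:
  0.752 mJ = 0.752e3 μJ = 752
  3.96 μJ → 3.96
  0.00883 mJ = 0.00883e3 μJ = 8.83
  0.0356 mJ = 0.0356e3 μJ = 35.6
  0.0032 mJ = 0.0032e3 μJ = 3.2
Sum: 752 + 3.96 + 8.83 + 35.6 + 3.2 = 803.59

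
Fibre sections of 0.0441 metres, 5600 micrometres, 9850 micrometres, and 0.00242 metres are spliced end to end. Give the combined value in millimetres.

61.97 millimetres

In millimetres:
  0.0441 metres = 0.0441e3 millimetres = 44.1
  5600 micrometres = 5600e-3 millimetres = 5.6
  9850 micrometres = 9850e-3 millimetres = 9.85
  0.00242 metres = 0.00242e3 millimetres = 2.42
Sum: 44.1 + 5.6 + 9.85 + 2.42 = 61.97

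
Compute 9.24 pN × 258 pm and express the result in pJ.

9.24 × 10⁻¹² × 258 × 10⁻¹² = 2383.92 × 10⁻²⁴ J

0.00000000238392 pJ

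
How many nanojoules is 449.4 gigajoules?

giga = 10^9, nano = 10^-9; factor is 10^18.
449.4 × 10^18 = 449400000000000000000

449400000000000000000 nanojoules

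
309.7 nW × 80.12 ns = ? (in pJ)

309.7 × 10⁻⁹ × 80.12 × 10⁻⁹ = 24813.164 × 10⁻¹⁸ J

0.024813164 pJ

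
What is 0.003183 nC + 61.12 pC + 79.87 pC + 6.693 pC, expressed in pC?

In pC:
  0.003183 nC = 0.003183 × 10^3 pC = 3.183
  61.12 pC → 61.12
  79.87 pC → 79.87
  6.693 pC → 6.693
Sum: 3.183 + 61.12 + 79.87 + 6.693 = 150.866

150.866 pC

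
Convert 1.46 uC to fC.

1460000000 fC

micro = 10^-6, femto = 10^-15; factor is 10^9.
1.46 × 10^9 = 1460000000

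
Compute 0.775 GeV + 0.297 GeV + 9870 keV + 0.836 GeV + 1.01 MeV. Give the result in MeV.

In MeV:
  0.775 GeV = 0.775 × 10³ MeV = 775
  0.297 GeV = 0.297 × 10³ MeV = 297
  9870 keV = 9870 × 10⁻³ MeV = 9.87
  0.836 GeV = 0.836 × 10³ MeV = 836
  1.01 MeV → 1.01
Sum: 775 + 297 + 9.87 + 836 + 1.01 = 1918.88

1918.88 MeV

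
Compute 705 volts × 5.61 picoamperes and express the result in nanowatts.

705 × 5.61 × 10^-12 = 3955.05 × 10^-12 W

3.95505 nanowatts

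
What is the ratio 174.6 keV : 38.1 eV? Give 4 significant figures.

(174.6e3) / (38.1) = 4.5827e3

4583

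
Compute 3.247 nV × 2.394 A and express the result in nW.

7.773318 nW

3.247e-9 × 2.394 = 7.773318e-9 W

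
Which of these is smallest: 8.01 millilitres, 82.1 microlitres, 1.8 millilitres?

8.01 millilitres = 0.00801 litres
82.1 microlitres = 0.0000821 litres
1.8 millilitres = 0.0018 litres

82.1 microlitres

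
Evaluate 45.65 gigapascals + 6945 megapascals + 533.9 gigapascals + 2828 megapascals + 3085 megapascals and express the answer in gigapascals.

In gigapascals:
  45.65 gigapascals → 45.65
  6945 megapascals = 6945e-3 gigapascals = 6.945
  533.9 gigapascals → 533.9
  2828 megapascals = 2828e-3 gigapascals = 2.828
  3085 megapascals = 3085e-3 gigapascals = 3.085
Sum: 45.65 + 6.945 + 533.9 + 2.828 + 3.085 = 592.408

592.408 gigapascals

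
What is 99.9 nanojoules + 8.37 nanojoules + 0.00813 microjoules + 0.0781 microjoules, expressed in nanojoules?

194.5 nanojoules

In nanojoules:
  99.9 nanojoules → 99.9
  8.37 nanojoules → 8.37
  0.00813 microjoules = 0.00813 × 10³ nanojoules = 8.13
  0.0781 microjoules = 0.0781 × 10³ nanojoules = 78.1
Sum: 99.9 + 8.37 + 8.13 + 78.1 = 194.5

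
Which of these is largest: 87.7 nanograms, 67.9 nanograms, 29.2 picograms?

87.7 nanograms

87.7 nanograms = 0.0000000877 grams
67.9 nanograms = 0.0000000679 grams
29.2 picograms = 0.0000000000292 grams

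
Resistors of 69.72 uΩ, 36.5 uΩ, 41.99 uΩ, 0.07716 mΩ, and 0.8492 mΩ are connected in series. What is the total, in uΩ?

In uΩ:
  69.72 uΩ → 69.72
  36.5 uΩ → 36.5
  41.99 uΩ → 41.99
  0.07716 mΩ = 0.07716e3 uΩ = 77.16
  0.8492 mΩ = 0.8492e3 uΩ = 849.2
Sum: 69.72 + 36.5 + 41.99 + 77.16 + 849.2 = 1074.57

1074.57 uΩ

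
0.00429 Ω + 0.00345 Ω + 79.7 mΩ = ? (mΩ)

In mΩ:
  0.00429 Ω = 0.00429e3 mΩ = 4.29
  0.00345 Ω = 0.00345e3 mΩ = 3.45
  79.7 mΩ → 79.7
Sum: 4.29 + 3.45 + 79.7 = 87.44

87.44 mΩ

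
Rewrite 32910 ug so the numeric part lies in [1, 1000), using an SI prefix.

= 32.91 × 10⁻³ g; 10⁻³ is milli.

32.91 mg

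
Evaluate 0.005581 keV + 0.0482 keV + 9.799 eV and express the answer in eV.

63.58 eV

In eV:
  0.005581 keV = 0.005581e3 eV = 5.581
  0.0482 keV = 0.0482e3 eV = 48.2
  9.799 eV → 9.799
Sum: 5.581 + 48.2 + 9.799 = 63.58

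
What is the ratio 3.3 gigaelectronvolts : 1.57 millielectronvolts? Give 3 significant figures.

(3.3 × 10^9) / (1.57 × 10^-3) = 2.102 × 10^12

2100000000000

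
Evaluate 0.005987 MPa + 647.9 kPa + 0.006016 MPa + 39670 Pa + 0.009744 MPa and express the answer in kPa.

In kPa:
  0.005987 MPa = 0.005987 × 10^3 kPa = 5.987
  647.9 kPa → 647.9
  0.006016 MPa = 0.006016 × 10^3 kPa = 6.016
  39670 Pa = 39670 × 10^-3 kPa = 39.67
  0.009744 MPa = 0.009744 × 10^3 kPa = 9.744
Sum: 5.987 + 647.9 + 6.016 + 39.67 + 9.744 = 709.317

709.317 kPa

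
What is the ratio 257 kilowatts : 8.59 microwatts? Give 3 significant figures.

29900000000

(257e3) / (8.59e-6) = 29.92e9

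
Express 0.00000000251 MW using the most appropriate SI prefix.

= 2.51 × 10^-3 W; 10^-3 is milli.

2.51 mW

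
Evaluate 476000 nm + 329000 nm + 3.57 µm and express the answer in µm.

In µm:
  476000 nm = 476000 × 10⁻³ µm = 476
  329000 nm = 329000 × 10⁻³ µm = 329
  3.57 µm → 3.57
Sum: 476 + 329 + 3.57 = 808.57

808.57 µm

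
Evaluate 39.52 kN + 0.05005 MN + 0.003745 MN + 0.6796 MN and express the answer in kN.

772.915 kN

In kN:
  39.52 kN → 39.52
  0.05005 MN = 0.05005e3 kN = 50.05
  0.003745 MN = 0.003745e3 kN = 3.745
  0.6796 MN = 0.6796e3 kN = 679.6
Sum: 39.52 + 50.05 + 3.745 + 679.6 = 772.915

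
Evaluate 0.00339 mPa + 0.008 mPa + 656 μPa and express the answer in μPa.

667.39 μPa

In μPa:
  0.00339 mPa = 0.00339 × 10³ μPa = 3.39
  0.008 mPa = 0.008 × 10³ μPa = 8
  656 μPa → 656
Sum: 3.39 + 8 + 656 = 667.39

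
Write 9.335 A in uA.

(no prefix) = 10⁰, micro = 10⁻⁶; factor is 10⁶.
9.335 × 10⁶ = 9335000

9335000 uA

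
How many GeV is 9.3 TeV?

9300 GeV

tera = 1e12, giga = 1e9; factor is 1e3.
9.3 × 1e3 = 9300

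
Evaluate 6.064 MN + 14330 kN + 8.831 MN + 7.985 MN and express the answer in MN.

In MN:
  6.064 MN → 6.064
  14330 kN = 14330 × 10⁻³ MN = 14.33
  8.831 MN → 8.831
  7.985 MN → 7.985
Sum: 6.064 + 14.33 + 8.831 + 7.985 = 37.21

37.21 MN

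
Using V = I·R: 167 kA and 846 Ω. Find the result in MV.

141.282 MV

167 × 10³ × 846 = 141282 × 10³ V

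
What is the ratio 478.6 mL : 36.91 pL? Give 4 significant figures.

(478.6 × 10^-3) / (36.91 × 10^-12) = 12.967 × 10^9

12970000000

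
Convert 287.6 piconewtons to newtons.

pico = 10⁻¹², (no prefix) = 10⁰; factor is 10⁻¹².
287.6 × 10⁻¹² = 0.0000000002876

0.0000000002876 newtons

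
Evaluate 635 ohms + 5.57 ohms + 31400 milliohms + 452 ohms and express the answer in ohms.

1123.97 ohms

In ohms:
  635 ohms → 635
  5.57 ohms → 5.57
  31400 milliohms = 31400e-3 ohms = 31.4
  452 ohms → 452
Sum: 635 + 5.57 + 31.4 + 452 = 1123.97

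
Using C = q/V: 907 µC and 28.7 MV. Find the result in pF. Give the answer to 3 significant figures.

31.6 pF

(907 × 10⁻⁶) / (28.7 × 10⁶) = 31.603 × 10⁻¹² F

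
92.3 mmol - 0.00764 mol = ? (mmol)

In mmol:
  92.3 mmol → 92.3
  0.00764 mol = 0.00764 × 10^3 mmol = 7.64
Difference: 92.3 - 7.64 = 84.66

84.66 mmol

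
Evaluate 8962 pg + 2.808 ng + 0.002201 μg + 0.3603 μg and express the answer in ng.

In ng:
  8962 pg = 8962 × 10⁻³ ng = 8.962
  2.808 ng → 2.808
  0.002201 μg = 0.002201 × 10³ ng = 2.201
  0.3603 μg = 0.3603 × 10³ ng = 360.3
Sum: 8.962 + 2.808 + 2.201 + 360.3 = 374.271

374.271 ng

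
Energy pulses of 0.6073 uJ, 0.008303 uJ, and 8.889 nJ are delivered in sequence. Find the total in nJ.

In nJ:
  0.6073 uJ = 0.6073e3 nJ = 607.3
  0.008303 uJ = 0.008303e3 nJ = 8.303
  8.889 nJ → 8.889
Sum: 607.3 + 8.303 + 8.889 = 624.492

624.492 nJ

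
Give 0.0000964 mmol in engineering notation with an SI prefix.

= 96.4e-9 mol; 1e-9 is nano.

96.4 nmol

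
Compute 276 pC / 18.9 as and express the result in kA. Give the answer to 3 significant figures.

14600 kA

(276 × 10⁻¹²) / (18.9 × 10⁻¹⁸) = 14.603 × 10⁶ A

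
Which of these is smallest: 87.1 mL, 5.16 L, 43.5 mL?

43.5 mL

87.1 mL = 0.0871 L
5.16 L = 5.16 L
43.5 mL = 0.0435 L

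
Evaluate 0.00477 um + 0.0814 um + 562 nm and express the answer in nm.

648.17 nm

In nm:
  0.00477 um = 0.00477 × 10^3 nm = 4.77
  0.0814 um = 0.0814 × 10^3 nm = 81.4
  562 nm → 562
Sum: 4.77 + 81.4 + 562 = 648.17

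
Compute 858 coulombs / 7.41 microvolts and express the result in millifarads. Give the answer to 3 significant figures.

116000000000 millifarads

(858) / (7.41 × 10^-6) = 115.79 × 10^6 F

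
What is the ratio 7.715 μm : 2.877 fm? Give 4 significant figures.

(7.715 × 10^-6) / (2.877 × 10^-15) = 2.6816 × 10^9

2682000000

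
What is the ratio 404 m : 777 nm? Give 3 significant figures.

520000000

(404) / (777 × 10^-9) = 0.5199 × 10^9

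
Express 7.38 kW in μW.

kilo = 10^3, micro = 10^-6; factor is 10^9.
7.38 × 10^9 = 7380000000

7380000000 μW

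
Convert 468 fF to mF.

0.000000000468 mF

femto = 10⁻¹⁵, milli = 10⁻³; factor is 10⁻¹².
468 × 10⁻¹² = 0.000000000468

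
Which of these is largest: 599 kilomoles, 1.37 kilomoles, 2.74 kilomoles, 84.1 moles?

599 kilomoles = 599000 moles
1.37 kilomoles = 1370 moles
2.74 kilomoles = 2740 moles
84.1 moles = 84.1 moles

599 kilomoles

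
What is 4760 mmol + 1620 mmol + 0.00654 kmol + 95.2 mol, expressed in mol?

In mol:
  4760 mmol = 4760e-3 mol = 4.76
  1620 mmol = 1620e-3 mol = 1.62
  0.00654 kmol = 0.00654e3 mol = 6.54
  95.2 mol → 95.2
Sum: 4.76 + 1.62 + 6.54 + 95.2 = 108.12

108.12 mol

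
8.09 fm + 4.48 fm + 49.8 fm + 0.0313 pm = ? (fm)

93.67 fm

In fm:
  8.09 fm → 8.09
  4.48 fm → 4.48
  49.8 fm → 49.8
  0.0313 pm = 0.0313e3 fm = 31.3
Sum: 8.09 + 4.48 + 49.8 + 31.3 = 93.67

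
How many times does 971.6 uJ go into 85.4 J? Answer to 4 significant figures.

(85.4) / (971.6 × 10⁻⁶) = 0.087896 × 10⁶

87900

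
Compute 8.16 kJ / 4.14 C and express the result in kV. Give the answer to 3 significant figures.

1.97 kV

(8.16 × 10^3) / (4.14) = 1.971 × 10^3 V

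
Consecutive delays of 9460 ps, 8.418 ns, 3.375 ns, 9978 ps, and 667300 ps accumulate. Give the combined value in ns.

In ns:
  9460 ps = 9460 × 10⁻³ ns = 9.46
  8.418 ns → 8.418
  3.375 ns → 3.375
  9978 ps = 9978 × 10⁻³ ns = 9.978
  667300 ps = 667300 × 10⁻³ ns = 667.3
Sum: 9.46 + 8.418 + 3.375 + 9.978 + 667.3 = 698.531

698.531 ns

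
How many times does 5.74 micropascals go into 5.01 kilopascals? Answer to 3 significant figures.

873000000

(5.01 × 10³) / (5.74 × 10⁻⁶) = 0.8728 × 10⁹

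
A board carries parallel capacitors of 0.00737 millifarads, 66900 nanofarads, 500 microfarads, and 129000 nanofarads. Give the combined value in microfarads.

In microfarads:
  0.00737 millifarads = 0.00737e3 microfarads = 7.37
  66900 nanofarads = 66900e-3 microfarads = 66.9
  500 microfarads → 500
  129000 nanofarads = 129000e-3 microfarads = 129
Sum: 7.37 + 66.9 + 500 + 129 = 703.27

703.27 microfarads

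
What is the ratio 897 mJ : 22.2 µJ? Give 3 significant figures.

40400

(897 × 10⁻³) / (22.2 × 10⁻⁶) = 40.41 × 10³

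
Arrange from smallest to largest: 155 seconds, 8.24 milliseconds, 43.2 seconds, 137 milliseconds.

8.24 milliseconds < 137 milliseconds < 43.2 seconds < 155 seconds

155 seconds = 155 seconds
8.24 milliseconds = 0.00824 seconds
43.2 seconds = 43.2 seconds
137 milliseconds = 0.137 seconds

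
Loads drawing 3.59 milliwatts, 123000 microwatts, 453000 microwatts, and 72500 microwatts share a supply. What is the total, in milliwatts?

In milliwatts:
  3.59 milliwatts → 3.59
  123000 microwatts = 123000 × 10^-3 milliwatts = 123
  453000 microwatts = 453000 × 10^-3 milliwatts = 453
  72500 microwatts = 72500 × 10^-3 milliwatts = 72.5
Sum: 3.59 + 123 + 453 + 72.5 = 652.09

652.09 milliwatts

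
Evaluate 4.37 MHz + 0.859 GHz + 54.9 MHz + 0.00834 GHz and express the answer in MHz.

In MHz:
  4.37 MHz → 4.37
  0.859 GHz = 0.859 × 10³ MHz = 859
  54.9 MHz → 54.9
  0.00834 GHz = 0.00834 × 10³ MHz = 8.34
Sum: 4.37 + 859 + 54.9 + 8.34 = 926.61

926.61 MHz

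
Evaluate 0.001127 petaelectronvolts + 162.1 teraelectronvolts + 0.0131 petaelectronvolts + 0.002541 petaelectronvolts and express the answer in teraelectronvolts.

178.868 teraelectronvolts

In teraelectronvolts:
  0.001127 petaelectronvolts = 0.001127 × 10^3 teraelectronvolts = 1.127
  162.1 teraelectronvolts → 162.1
  0.0131 petaelectronvolts = 0.0131 × 10^3 teraelectronvolts = 13.1
  0.002541 petaelectronvolts = 0.002541 × 10^3 teraelectronvolts = 2.541
Sum: 1.127 + 162.1 + 13.1 + 2.541 = 178.868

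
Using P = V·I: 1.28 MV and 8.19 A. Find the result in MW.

10.4832 MW

1.28 × 10⁶ × 8.19 = 10.4832 × 10⁶ W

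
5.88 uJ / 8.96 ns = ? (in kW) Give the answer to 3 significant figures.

(5.88 × 10⁻⁶) / (8.96 × 10⁻⁹) = 0.65625 × 10³ W

0.656 kW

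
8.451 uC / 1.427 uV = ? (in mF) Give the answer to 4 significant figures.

5922 mF

(8.451e-6) / (1.427e-6) = 5.92221 F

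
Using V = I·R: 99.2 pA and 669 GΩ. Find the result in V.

66.3648 V

99.2e-12 × 669e9 = 66364.8e-3 V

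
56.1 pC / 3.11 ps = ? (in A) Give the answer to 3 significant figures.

18.0 A

(56.1e-12) / (3.11e-12) = 18.039 A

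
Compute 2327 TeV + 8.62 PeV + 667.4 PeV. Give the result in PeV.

In PeV:
  2327 TeV = 2327 × 10^-3 PeV = 2.327
  8.62 PeV → 8.62
  667.4 PeV → 667.4
Sum: 2.327 + 8.62 + 667.4 = 678.347

678.347 PeV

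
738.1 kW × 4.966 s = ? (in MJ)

738.1e3 × 4.966 = 3665.4046e3 J

3.6654046 MJ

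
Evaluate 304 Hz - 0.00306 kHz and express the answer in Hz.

300.94 Hz

In Hz:
  304 Hz → 304
  0.00306 kHz = 0.00306 × 10³ Hz = 3.06
Difference: 304 - 3.06 = 300.94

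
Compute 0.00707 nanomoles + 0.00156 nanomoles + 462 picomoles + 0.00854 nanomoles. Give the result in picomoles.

In picomoles:
  0.00707 nanomoles = 0.00707e3 picomoles = 7.07
  0.00156 nanomoles = 0.00156e3 picomoles = 1.56
  462 picomoles → 462
  0.00854 nanomoles = 0.00854e3 picomoles = 8.54
Sum: 7.07 + 1.56 + 462 + 8.54 = 479.17

479.17 picomoles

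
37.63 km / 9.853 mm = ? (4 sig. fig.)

3819000

(37.63 × 10^3) / (9.853 × 10^-3) = 3.8191 × 10^6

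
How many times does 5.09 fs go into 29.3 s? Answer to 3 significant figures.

5760000000000000

(29.3) / (5.09 × 10^-15) = 5.756 × 10^15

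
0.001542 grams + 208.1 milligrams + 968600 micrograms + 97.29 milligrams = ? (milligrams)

1275.532 milligrams

In milligrams:
  0.001542 grams = 0.001542 × 10³ milligrams = 1.542
  208.1 milligrams → 208.1
  968600 micrograms = 968600 × 10⁻³ milligrams = 968.6
  97.29 milligrams → 97.29
Sum: 1.542 + 208.1 + 968.6 + 97.29 = 1275.532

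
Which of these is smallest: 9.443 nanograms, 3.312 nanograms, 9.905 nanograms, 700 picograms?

9.443 nanograms = 0.000000009443 grams
3.312 nanograms = 0.000000003312 grams
9.905 nanograms = 0.000000009905 grams
700 picograms = 0.0000000007 grams

700 picograms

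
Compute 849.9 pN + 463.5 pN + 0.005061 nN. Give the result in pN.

1318.461 pN

In pN:
  849.9 pN → 849.9
  463.5 pN → 463.5
  0.005061 nN = 0.005061e3 pN = 5.061
Sum: 849.9 + 463.5 + 5.061 = 1318.461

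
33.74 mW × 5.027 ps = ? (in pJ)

33.74 × 10^-3 × 5.027 × 10^-12 = 169.61098 × 10^-15 J

0.16961098 pJ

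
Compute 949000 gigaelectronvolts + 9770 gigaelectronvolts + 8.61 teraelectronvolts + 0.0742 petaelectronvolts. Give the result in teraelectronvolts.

In teraelectronvolts:
  949000 gigaelectronvolts = 949000 × 10^-3 teraelectronvolts = 949
  9770 gigaelectronvolts = 9770 × 10^-3 teraelectronvolts = 9.77
  8.61 teraelectronvolts → 8.61
  0.0742 petaelectronvolts = 0.0742 × 10^3 teraelectronvolts = 74.2
Sum: 949 + 9.77 + 8.61 + 74.2 = 1041.58

1041.58 teraelectronvolts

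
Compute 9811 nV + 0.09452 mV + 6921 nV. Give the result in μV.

In μV:
  9811 nV = 9811e-3 μV = 9.811
  0.09452 mV = 0.09452e3 μV = 94.52
  6921 nV = 6921e-3 μV = 6.921
Sum: 9.811 + 94.52 + 6.921 = 111.252

111.252 μV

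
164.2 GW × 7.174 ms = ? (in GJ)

1.1779708 GJ

164.2e9 × 7.174e-3 = 1177.9708e6 J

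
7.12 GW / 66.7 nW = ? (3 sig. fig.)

(7.12 × 10⁹) / (66.7 × 10⁻⁹) = 0.1067 × 10¹⁸

107000000000000000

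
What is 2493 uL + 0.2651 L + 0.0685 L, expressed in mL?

In mL:
  2493 uL = 2493e-3 mL = 2.493
  0.2651 L = 0.2651e3 mL = 265.1
  0.0685 L = 0.0685e3 mL = 68.5
Sum: 2.493 + 265.1 + 68.5 = 336.093

336.093 mL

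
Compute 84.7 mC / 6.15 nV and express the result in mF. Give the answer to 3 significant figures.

(84.7e-3) / (6.15e-9) = 13.772e6 F

13800000000 mF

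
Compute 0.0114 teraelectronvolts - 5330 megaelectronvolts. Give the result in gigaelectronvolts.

In gigaelectronvolts:
  0.0114 teraelectronvolts = 0.0114e3 gigaelectronvolts = 11.4
  5330 megaelectronvolts = 5330e-3 gigaelectronvolts = 5.33
Difference: 11.4 - 5.33 = 6.07

6.07 gigaelectronvolts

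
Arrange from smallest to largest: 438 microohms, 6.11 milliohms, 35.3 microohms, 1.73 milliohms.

35.3 microohms < 438 microohms < 1.73 milliohms < 6.11 milliohms

438 microohms = 0.000438 ohms
6.11 milliohms = 0.00611 ohms
35.3 microohms = 0.0000353 ohms
1.73 milliohms = 0.00173 ohms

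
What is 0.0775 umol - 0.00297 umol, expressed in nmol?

In nmol:
  0.0775 umol = 0.0775 × 10³ nmol = 77.5
  0.00297 umol = 0.00297 × 10³ nmol = 2.97
Difference: 77.5 - 2.97 = 74.53

74.53 nmol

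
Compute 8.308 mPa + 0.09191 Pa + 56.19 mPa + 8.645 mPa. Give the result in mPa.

In mPa:
  8.308 mPa → 8.308
  0.09191 Pa = 0.09191 × 10^3 mPa = 91.91
  56.19 mPa → 56.19
  8.645 mPa → 8.645
Sum: 8.308 + 91.91 + 56.19 + 8.645 = 165.053

165.053 mPa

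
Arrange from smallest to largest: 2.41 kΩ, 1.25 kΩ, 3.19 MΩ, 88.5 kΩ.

1.25 kΩ < 2.41 kΩ < 88.5 kΩ < 3.19 MΩ

2.41 kΩ = 2410 Ω
1.25 kΩ = 1250 Ω
3.19 MΩ = 3190000 Ω
88.5 kΩ = 88500 Ω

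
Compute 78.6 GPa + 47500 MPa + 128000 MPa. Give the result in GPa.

In GPa:
  78.6 GPa → 78.6
  47500 MPa = 47500 × 10⁻³ GPa = 47.5
  128000 MPa = 128000 × 10⁻³ GPa = 128
Sum: 78.6 + 47.5 + 128 = 254.1

254.1 GPa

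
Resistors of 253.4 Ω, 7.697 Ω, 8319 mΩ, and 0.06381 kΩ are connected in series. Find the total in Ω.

333.226 Ω

In Ω:
  253.4 Ω → 253.4
  7.697 Ω → 7.697
  8319 mΩ = 8319e-3 Ω = 8.319
  0.06381 kΩ = 0.06381e3 Ω = 63.81
Sum: 253.4 + 7.697 + 8.319 + 63.81 = 333.226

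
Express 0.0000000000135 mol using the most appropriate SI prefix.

13.5 pmol

= 13.5e-12 mol; 1e-12 is pico.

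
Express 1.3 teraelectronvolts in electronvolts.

tera = 10¹², (no prefix) = 10⁰; factor is 10¹².
1.3 × 10¹² = 1300000000000

1300000000000 electronvolts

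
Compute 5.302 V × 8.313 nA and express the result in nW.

5.302 × 8.313e-9 = 44.075526e-9 W

44.075526 nW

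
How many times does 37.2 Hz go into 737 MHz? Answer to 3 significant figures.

19800000

(737e6) / (37.2) = 19.81e6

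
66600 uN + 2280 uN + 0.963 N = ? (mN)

1031.88 mN

In mN:
  66600 uN = 66600e-3 mN = 66.6
  2280 uN = 2280e-3 mN = 2.28
  0.963 N = 0.963e3 mN = 963
Sum: 66.6 + 2.28 + 963 = 1031.88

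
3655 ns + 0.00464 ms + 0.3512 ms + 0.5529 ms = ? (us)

912.395 us

In us:
  3655 ns = 3655 × 10⁻³ us = 3.655
  0.00464 ms = 0.00464 × 10³ us = 4.64
  0.3512 ms = 0.3512 × 10³ us = 351.2
  0.5529 ms = 0.5529 × 10³ us = 552.9
Sum: 3.655 + 4.64 + 351.2 + 552.9 = 912.395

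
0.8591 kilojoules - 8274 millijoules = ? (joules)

850.826 joules

In joules:
  0.8591 kilojoules = 0.8591e3 joules = 859.1
  8274 millijoules = 8274e-3 joules = 8.274
Difference: 859.1 - 8.274 = 850.826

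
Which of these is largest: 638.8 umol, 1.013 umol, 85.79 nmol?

638.8 umol

638.8 umol = 0.0006388 mol
1.013 umol = 0.000001013 mol
85.79 nmol = 0.00000008579 mol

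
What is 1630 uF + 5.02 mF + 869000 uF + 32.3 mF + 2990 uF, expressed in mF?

910.94 mF

In mF:
  1630 uF = 1630 × 10⁻³ mF = 1.63
  5.02 mF → 5.02
  869000 uF = 869000 × 10⁻³ mF = 869
  32.3 mF → 32.3
  2990 uF = 2990 × 10⁻³ mF = 2.99
Sum: 1.63 + 5.02 + 869 + 32.3 + 2.99 = 910.94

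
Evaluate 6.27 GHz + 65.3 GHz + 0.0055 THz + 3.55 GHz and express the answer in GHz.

In GHz:
  6.27 GHz → 6.27
  65.3 GHz → 65.3
  0.0055 THz = 0.0055e3 GHz = 5.5
  3.55 GHz → 3.55
Sum: 6.27 + 65.3 + 5.5 + 3.55 = 80.62

80.62 GHz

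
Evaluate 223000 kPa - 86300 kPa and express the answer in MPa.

In MPa:
  223000 kPa = 223000 × 10^-3 MPa = 223
  86300 kPa = 86300 × 10^-3 MPa = 86.3
Difference: 223 - 86.3 = 136.7

136.7 MPa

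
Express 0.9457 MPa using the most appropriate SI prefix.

= 945.7 × 10^3 Pa; 10^3 is kilo.

945.7 kPa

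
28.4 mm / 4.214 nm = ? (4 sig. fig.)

6739000

(28.4 × 10^-3) / (4.214 × 10^-9) = 6.7394 × 10^6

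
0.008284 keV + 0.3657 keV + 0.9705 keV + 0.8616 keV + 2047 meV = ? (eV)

2208.131 eV

In eV:
  0.008284 keV = 0.008284 × 10^3 eV = 8.284
  0.3657 keV = 0.3657 × 10^3 eV = 365.7
  0.9705 keV = 0.9705 × 10^3 eV = 970.5
  0.8616 keV = 0.8616 × 10^3 eV = 861.6
  2047 meV = 2047 × 10^-3 eV = 2.047
Sum: 8.284 + 365.7 + 970.5 + 861.6 + 2.047 = 2208.131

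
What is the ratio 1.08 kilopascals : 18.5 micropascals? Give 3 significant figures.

58400000

(1.08 × 10^3) / (18.5 × 10^-6) = 0.05838 × 10^9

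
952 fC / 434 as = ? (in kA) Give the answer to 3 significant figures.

(952 × 10^-15) / (434 × 10^-18) = 2.1935 × 10^3 A

2.19 kA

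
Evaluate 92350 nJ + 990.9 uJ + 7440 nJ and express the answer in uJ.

In uJ:
  92350 nJ = 92350 × 10^-3 uJ = 92.35
  990.9 uJ → 990.9
  7440 nJ = 7440 × 10^-3 uJ = 7.44
Sum: 92.35 + 990.9 + 7.44 = 1090.69

1090.69 uJ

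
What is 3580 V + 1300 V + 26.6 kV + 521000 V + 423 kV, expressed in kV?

In kV:
  3580 V = 3580 × 10^-3 kV = 3.58
  1300 V = 1300 × 10^-3 kV = 1.3
  26.6 kV → 26.6
  521000 V = 521000 × 10^-3 kV = 521
  423 kV → 423
Sum: 3.58 + 1.3 + 26.6 + 521 + 423 = 975.48

975.48 kV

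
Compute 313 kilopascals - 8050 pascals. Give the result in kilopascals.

304.95 kilopascals

In kilopascals:
  313 kilopascals → 313
  8050 pascals = 8050e-3 kilopascals = 8.05
Difference: 313 - 8.05 = 304.95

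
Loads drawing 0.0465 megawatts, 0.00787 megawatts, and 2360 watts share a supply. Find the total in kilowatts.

56.73 kilowatts

In kilowatts:
  0.0465 megawatts = 0.0465e3 kilowatts = 46.5
  0.00787 megawatts = 0.00787e3 kilowatts = 7.87
  2360 watts = 2360e-3 kilowatts = 2.36
Sum: 46.5 + 7.87 + 2.36 = 56.73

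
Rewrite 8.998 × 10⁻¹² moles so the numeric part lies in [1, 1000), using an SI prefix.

8.998 picomoles

= 8.998 × 10⁻¹² moles; 10⁻¹² is pico.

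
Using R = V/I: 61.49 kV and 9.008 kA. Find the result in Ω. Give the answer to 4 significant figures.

(61.49e3) / (9.008e3) = 6.82615 Ω

6.826 Ω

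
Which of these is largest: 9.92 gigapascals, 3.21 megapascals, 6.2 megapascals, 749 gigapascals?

749 gigapascals

9.92 gigapascals = 9920000000 pascals
3.21 megapascals = 3210000 pascals
6.2 megapascals = 6200000 pascals
749 gigapascals = 749000000000 pascals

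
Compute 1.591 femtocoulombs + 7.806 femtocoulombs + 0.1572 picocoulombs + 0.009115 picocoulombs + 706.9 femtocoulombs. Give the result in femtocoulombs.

882.612 femtocoulombs

In femtocoulombs:
  1.591 femtocoulombs → 1.591
  7.806 femtocoulombs → 7.806
  0.1572 picocoulombs = 0.1572 × 10^3 femtocoulombs = 157.2
  0.009115 picocoulombs = 0.009115 × 10^3 femtocoulombs = 9.115
  706.9 femtocoulombs → 706.9
Sum: 1.591 + 7.806 + 157.2 + 9.115 + 706.9 = 882.612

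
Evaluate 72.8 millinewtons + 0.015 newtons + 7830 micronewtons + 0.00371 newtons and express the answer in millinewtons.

In millinewtons:
  72.8 millinewtons → 72.8
  0.015 newtons = 0.015 × 10³ millinewtons = 15
  7830 micronewtons = 7830 × 10⁻³ millinewtons = 7.83
  0.00371 newtons = 0.00371 × 10³ millinewtons = 3.71
Sum: 72.8 + 15 + 7.83 + 3.71 = 99.34

99.34 millinewtons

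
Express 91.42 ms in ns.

milli = 10^-3, nano = 10^-9; factor is 10^6.
91.42 × 10^6 = 91420000

91420000 ns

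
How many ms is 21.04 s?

21040 ms

(no prefix) = 10^0, milli = 10^-3; factor is 10^3.
21.04 × 10^3 = 21040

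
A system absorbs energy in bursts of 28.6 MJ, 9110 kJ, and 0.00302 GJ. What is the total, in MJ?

40.73 MJ

In MJ:
  28.6 MJ → 28.6
  9110 kJ = 9110e-3 MJ = 9.11
  0.00302 GJ = 0.00302e3 MJ = 3.02
Sum: 28.6 + 9.11 + 3.02 = 40.73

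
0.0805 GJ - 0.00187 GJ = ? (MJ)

78.63 MJ

In MJ:
  0.0805 GJ = 0.0805e3 MJ = 80.5
  0.00187 GJ = 0.00187e3 MJ = 1.87
Difference: 80.5 - 1.87 = 78.63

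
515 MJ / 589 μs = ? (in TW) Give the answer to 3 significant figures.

0.874 TW

(515 × 10^6) / (589 × 10^-6) = 0.87436 × 10^12 W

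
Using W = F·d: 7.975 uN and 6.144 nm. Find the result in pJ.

7.975e-6 × 6.144e-9 = 48.9984e-15 J

0.0489984 pJ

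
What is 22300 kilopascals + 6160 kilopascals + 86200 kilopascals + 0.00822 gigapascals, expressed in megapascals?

122.88 megapascals

In megapascals:
  22300 kilopascals = 22300e-3 megapascals = 22.3
  6160 kilopascals = 6160e-3 megapascals = 6.16
  86200 kilopascals = 86200e-3 megapascals = 86.2
  0.00822 gigapascals = 0.00822e3 megapascals = 8.22
Sum: 22.3 + 6.16 + 86.2 + 8.22 = 122.88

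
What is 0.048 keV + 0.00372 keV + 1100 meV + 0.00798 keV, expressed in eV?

In eV:
  0.048 keV = 0.048 × 10³ eV = 48
  0.00372 keV = 0.00372 × 10³ eV = 3.72
  1100 meV = 1100 × 10⁻³ eV = 1.1
  0.00798 keV = 0.00798 × 10³ eV = 7.98
Sum: 48 + 3.72 + 1.1 + 7.98 = 60.8

60.8 eV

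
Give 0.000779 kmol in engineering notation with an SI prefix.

779 mmol

= 779e-3 mol; 1e-3 is milli.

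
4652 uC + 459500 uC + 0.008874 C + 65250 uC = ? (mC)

In mC:
  4652 uC = 4652e-3 mC = 4.652
  459500 uC = 459500e-3 mC = 459.5
  0.008874 C = 0.008874e3 mC = 8.874
  65250 uC = 65250e-3 mC = 65.25
Sum: 4.652 + 459.5 + 8.874 + 65.25 = 538.276

538.276 mC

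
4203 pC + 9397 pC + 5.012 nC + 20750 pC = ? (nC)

In nC:
  4203 pC = 4203 × 10^-3 nC = 4.203
  9397 pC = 9397 × 10^-3 nC = 9.397
  5.012 nC → 5.012
  20750 pC = 20750 × 10^-3 nC = 20.75
Sum: 4.203 + 9.397 + 5.012 + 20.75 = 39.362

39.362 nC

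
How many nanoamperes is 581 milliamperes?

milli = 1e-3, nano = 1e-9; factor is 1e6.
581 × 1e6 = 581000000

581000000 nanoamperes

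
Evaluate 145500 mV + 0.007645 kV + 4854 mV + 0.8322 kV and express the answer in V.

In V:
  145500 mV = 145500 × 10⁻³ V = 145.5
  0.007645 kV = 0.007645 × 10³ V = 7.645
  4854 mV = 4854 × 10⁻³ V = 4.854
  0.8322 kV = 0.8322 × 10³ V = 832.2
Sum: 145.5 + 7.645 + 4.854 + 832.2 = 990.199

990.199 V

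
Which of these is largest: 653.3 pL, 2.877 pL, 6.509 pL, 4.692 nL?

4.692 nL

653.3 pL = 0.0000000006533 L
2.877 pL = 0.000000000002877 L
6.509 pL = 0.000000000006509 L
4.692 nL = 0.000000004692 L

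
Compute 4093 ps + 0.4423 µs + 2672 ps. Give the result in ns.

449.065 ns

In ns:
  4093 ps = 4093 × 10^-3 ns = 4.093
  0.4423 µs = 0.4423 × 10^3 ns = 442.3
  2672 ps = 2672 × 10^-3 ns = 2.672
Sum: 4.093 + 442.3 + 2.672 = 449.065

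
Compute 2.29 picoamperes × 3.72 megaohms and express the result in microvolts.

8.5188 microvolts

2.29 × 10⁻¹² × 3.72 × 10⁶ = 8.5188 × 10⁻⁶ V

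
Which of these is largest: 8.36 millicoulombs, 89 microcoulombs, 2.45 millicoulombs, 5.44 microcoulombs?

8.36 millicoulombs = 0.00836 coulombs
89 microcoulombs = 0.000089 coulombs
2.45 millicoulombs = 0.00245 coulombs
5.44 microcoulombs = 0.00000544 coulombs

8.36 millicoulombs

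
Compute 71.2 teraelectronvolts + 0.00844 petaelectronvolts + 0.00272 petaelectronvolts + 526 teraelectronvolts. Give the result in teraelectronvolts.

In teraelectronvolts:
  71.2 teraelectronvolts → 71.2
  0.00844 petaelectronvolts = 0.00844e3 teraelectronvolts = 8.44
  0.00272 petaelectronvolts = 0.00272e3 teraelectronvolts = 2.72
  526 teraelectronvolts → 526
Sum: 71.2 + 8.44 + 2.72 + 526 = 608.36

608.36 teraelectronvolts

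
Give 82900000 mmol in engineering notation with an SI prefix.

82.9 kmol

= 82.9 × 10³ mol; 10³ is kilo.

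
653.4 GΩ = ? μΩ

giga = 1e9, micro = 1e-6; factor is 1e15.
653.4 × 1e15 = 653400000000000000

653400000000000000 μΩ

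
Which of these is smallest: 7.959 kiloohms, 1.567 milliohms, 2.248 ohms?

1.567 milliohms

7.959 kiloohms = 7959 ohms
1.567 milliohms = 0.001567 ohms
2.248 ohms = 2.248 ohms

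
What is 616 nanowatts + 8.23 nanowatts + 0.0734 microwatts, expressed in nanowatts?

In nanowatts:
  616 nanowatts → 616
  8.23 nanowatts → 8.23
  0.0734 microwatts = 0.0734e3 nanowatts = 73.4
Sum: 616 + 8.23 + 73.4 = 697.63

697.63 nanowatts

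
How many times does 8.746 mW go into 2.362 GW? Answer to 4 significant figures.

270100000000

(2.362 × 10^9) / (8.746 × 10^-3) = 0.27007 × 10^12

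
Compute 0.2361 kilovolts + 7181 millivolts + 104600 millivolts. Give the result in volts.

In volts:
  0.2361 kilovolts = 0.2361e3 volts = 236.1
  7181 millivolts = 7181e-3 volts = 7.181
  104600 millivolts = 104600e-3 volts = 104.6
Sum: 236.1 + 7.181 + 104.6 = 347.881

347.881 volts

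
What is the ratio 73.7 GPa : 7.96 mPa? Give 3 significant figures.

(73.7 × 10^9) / (7.96 × 10^-3) = 9.259 × 10^12

9260000000000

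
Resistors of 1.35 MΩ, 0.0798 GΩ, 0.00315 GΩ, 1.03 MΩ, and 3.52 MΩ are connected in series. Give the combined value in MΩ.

In MΩ:
  1.35 MΩ → 1.35
  0.0798 GΩ = 0.0798 × 10³ MΩ = 79.8
  0.00315 GΩ = 0.00315 × 10³ MΩ = 3.15
  1.03 MΩ → 1.03
  3.52 MΩ → 3.52
Sum: 1.35 + 79.8 + 3.15 + 1.03 + 3.52 = 88.85

88.85 MΩ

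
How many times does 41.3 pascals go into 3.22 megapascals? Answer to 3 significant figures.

78000

(3.22e6) / (41.3) = 0.07797e6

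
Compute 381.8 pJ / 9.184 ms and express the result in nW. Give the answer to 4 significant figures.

41.57 nW

(381.8 × 10⁻¹²) / (9.184 × 10⁻³) = 41.5723 × 10⁻⁹ W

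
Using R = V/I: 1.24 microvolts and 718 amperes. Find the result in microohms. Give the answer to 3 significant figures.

0.00173 microohms

(1.24 × 10^-6) / (718) = 0.001727 × 10^-6 Ω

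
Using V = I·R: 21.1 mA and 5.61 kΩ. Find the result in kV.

0.118371 kV

21.1 × 10⁻³ × 5.61 × 10³ = 118.371 V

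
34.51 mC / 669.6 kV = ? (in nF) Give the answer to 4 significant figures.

51.54 nF

(34.51 × 10^-3) / (669.6 × 10^3) = 0.0515382 × 10^-6 F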